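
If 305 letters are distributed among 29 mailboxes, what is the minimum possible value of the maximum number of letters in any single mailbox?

By pigeonhole, the 29 mailboxes are the holes and the 305 letters are the pigeons.
If every mailbox held at most 10 letters, the total would be at most 29 × 10 = 290, which is less than 305.
So some mailbox holds at least ⌈305/29⌉ = 11 letters.

11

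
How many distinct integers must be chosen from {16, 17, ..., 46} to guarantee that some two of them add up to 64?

Group the elements by complementary pair {x, 64−x}: {18,46}, {19,45}, {20,44}, …, giving 14 two-element pairs, the single value 32 (it cannot pair with itself since the integers are distinct), and 2 integers whose partner 64−x falls outside [16,46].
Treating each of those 17 groups as a pigeonhole, one can pick one integer per group — 17 integers — with no two summing to 64.
The 18th integer lands in an occupied pair, forcing a sum of 64.

18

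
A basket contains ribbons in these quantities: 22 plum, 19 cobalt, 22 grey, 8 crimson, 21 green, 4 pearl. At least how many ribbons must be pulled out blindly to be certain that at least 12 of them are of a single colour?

Put each drawn ribbon into a box by colour. The largest draw with every box below 12 takes min(count, 11) from each colour; colours with fewer than 11 contribute all they have.
Σ min(cᵢ, 11) = 11 + 11 + 11 + 8 + 11 + 4 = 56.
Draw number 56 + 1 = 57 must push one box to 12.

57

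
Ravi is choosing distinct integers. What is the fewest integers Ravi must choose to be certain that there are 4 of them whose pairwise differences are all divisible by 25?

76

Integers whose pairwise differences are multiples of 25 are exactly those sharing a remainder mod 25. The 25 residue classes mod 25 are the pigeonholes.
With 75 integers one could put 3 in each residue class and have no class reach 4.
The 76th integer pushes some class to 4, so 25·3 + 1 = 76.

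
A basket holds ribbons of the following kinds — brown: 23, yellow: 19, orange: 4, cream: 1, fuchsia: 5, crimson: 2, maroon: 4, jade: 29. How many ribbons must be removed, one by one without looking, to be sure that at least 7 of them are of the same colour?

35

An adversary could hand out at most 6 ribbons per colour (5 colours run out sooner): 6 + 6 + 4 + 1 + 5 + 2 + 4 + 6 = 34 ribbons and still no colour has 7.
One more ribbon lands in a colour already at 6, so 35 draws are enough and 34 are not.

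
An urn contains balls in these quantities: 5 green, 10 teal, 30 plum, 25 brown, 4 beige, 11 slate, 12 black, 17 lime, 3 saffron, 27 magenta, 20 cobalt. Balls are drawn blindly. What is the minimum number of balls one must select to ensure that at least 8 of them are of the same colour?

69

By pigeonhole, put each drawn ball into a box by colour. The largest draw with every box below 8 takes min(count, 7) from each colour; colours with fewer than 7 contribute all they have.
Σ min(cᵢ, 7) = 5 + 7 + 7 + 7 + 4 + 7 + 7 + 7 + 3 + 7 + 7 = 68.
Draw number 68 + 1 = 69 must push one box to 8.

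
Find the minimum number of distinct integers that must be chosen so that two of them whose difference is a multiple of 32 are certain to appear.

Integers whose pairwise differences are multiples of 32 are exactly those sharing a remainder mod 32. By pigeonhole, the 32 residue classes mod 32 are the pigeonholes.
With 32 integers one could put 1 in each residue class and have no class reach 2.
The 33rd integer pushes some class to 2, so 32·1 + 1 = 33.

33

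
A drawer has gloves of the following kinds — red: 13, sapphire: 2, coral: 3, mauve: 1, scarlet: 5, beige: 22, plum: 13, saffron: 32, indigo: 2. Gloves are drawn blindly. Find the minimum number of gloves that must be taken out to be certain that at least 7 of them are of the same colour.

38

By the pigeonhole principle, the 9 colours are the holes; the gloves drawn are the pigeons.
To avoid 7 of any one colour, the worst case takes at most 6 of each colour, or every glove of a colour that has fewer than 6.
That gives 6 + 2 + 3 + 1 + 5 + 6 + 6 + 6 + 2 = 37 gloves with no colour reaching 7.
The next glove forces some colour to 7, so 37 + 1 = 38.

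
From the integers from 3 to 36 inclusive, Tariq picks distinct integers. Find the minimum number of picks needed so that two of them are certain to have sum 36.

Two chosen integers sum to 36 exactly when both halves of some pair {x, 36−x} with 3 ≤ x ≤ 36−x ≤ 33 are chosen — 15 such pairs.
The remaining 4 elements (those with no distinct partner in range) can never complete a 36-sum, so the worst case takes all of them and one from each pair: 4 + 15 = 19.
By pigeonhole, the 20th integer has to be the second member of some pair, so 19 + 1 = 20.

20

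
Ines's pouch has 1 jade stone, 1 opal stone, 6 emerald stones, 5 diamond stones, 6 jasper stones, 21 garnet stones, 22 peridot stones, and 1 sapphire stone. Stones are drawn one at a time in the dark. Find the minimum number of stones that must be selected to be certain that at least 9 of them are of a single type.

37

The 8 types are the holes; the stones drawn are the pigeons.
To avoid 9 of any one type, the worst case takes at most 8 of each type, or every stone of a type that has fewer than 8.
That gives 1 + 1 + 6 + 5 + 6 + 8 + 8 + 1 = 36 stones with no type reaching 9.
The next stone forces some type to 9, so 36 + 1 = 37.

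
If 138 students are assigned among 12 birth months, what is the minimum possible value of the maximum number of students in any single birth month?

12

By the pigeonhole principle, the 12 birth months are the holes and the 138 students are the pigeons.
If every birth month held at most 11 students, the total would be at most 12 × 11 = 132, which is less than 138.
So some birth month holds at least ⌈138/12⌉ = 12 students.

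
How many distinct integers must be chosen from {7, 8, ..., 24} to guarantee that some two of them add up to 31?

Two chosen integers sum to 31 exactly when both halves of some pair {x, 31−x} with 7 ≤ x ≤ 31−x ≤ 24 are chosen — 9 such pairs.
Every element belongs to one of those pairs, so the worst case picks one from each: 9 integers.
By pigeonhole, the 10th integer has to be the second member of some pair, so 9 + 1 = 10.

10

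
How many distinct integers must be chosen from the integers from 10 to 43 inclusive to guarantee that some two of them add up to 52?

19

Group the elements by complementary pair {x, 52−x}: {10,42}, {11,41}, {12,40}, …, giving 16 two-element pairs, the single value 26 (it cannot pair with itself since the integers are distinct), and 1 integer whose partner 52−x falls outside [10,43].
Pigeonhole: treating each of those 18 groups as a pigeonhole, one can pick one integer per group — 18 integers — with no two summing to 52.
The 19th integer lands in an occupied pair, forcing a sum of 52.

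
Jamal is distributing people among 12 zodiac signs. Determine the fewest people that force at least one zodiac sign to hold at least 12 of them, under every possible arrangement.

133

With 132 people one could put exactly 11 in each of the 12 zodiac signs, and no zodiac sign would reach 12.
By pigeonhole, one more person must land in a zodiac sign that already has 11, giving it 12.
So 12 × 11 + 1 = 133 people are required.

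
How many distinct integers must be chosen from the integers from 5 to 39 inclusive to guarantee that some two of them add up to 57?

Group the elements by complementary pair {x, 57−x}: {18,39}, {19,38}, {20,37}, …, giving 11 two-element pairs and 13 integers whose partner 57−x falls outside [5,39].
Treating each of those 24 groups as a pigeonhole, one can pick one integer per group — 24 integers — with no two summing to 57.
The 25th integer lands in an occupied pair, forcing a sum of 57.

25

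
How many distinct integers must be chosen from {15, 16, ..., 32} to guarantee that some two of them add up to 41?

13

Group the elements by complementary pair {x, 41−x}: {15,26}, {16,25}, {17,24}, …, giving 6 two-element pairs and 6 integers whose partner 41−x falls outside [15,32].
Treating each of those 12 groups as a pigeonhole, one can pick one integer per group — 12 integers — with no two summing to 41.
The 13th integer lands in an occupied pair, forcing a sum of 41.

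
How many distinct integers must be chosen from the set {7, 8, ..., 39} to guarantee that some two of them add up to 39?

Two chosen integers sum to 39 exactly when both halves of some pair {x, 39−x} with 7 ≤ x ≤ 39−x ≤ 32 are chosen — 13 such pairs.
The remaining 7 elements (those with no distinct partner in range) can never complete a 39-sum, so the worst case takes all of them and one from each pair: 7 + 13 = 20.
The 21st integer has to be the second member of some pair, so 20 + 1 = 21.

21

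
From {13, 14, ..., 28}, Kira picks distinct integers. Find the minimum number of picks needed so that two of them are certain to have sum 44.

A set avoiding the sum 44 can contain at most one of each pair {x, 44−x}, plus the 4 elements whose complement lies outside the range or equal to its own complement.
The integers 13, …, 22 (10 of them) are such a set: any two sum to at least 13+14 = 27 and at most 21+22 = 43 < 44.
By the pigeonhole principle, any 11th integer completes one of the 6 pairs, so 11 choices force a sum of 44.

11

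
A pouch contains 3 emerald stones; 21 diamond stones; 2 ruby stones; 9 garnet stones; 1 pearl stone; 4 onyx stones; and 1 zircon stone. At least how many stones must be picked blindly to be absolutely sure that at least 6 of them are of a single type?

22

By the pigeonhole principle, the 7 types are the holes; the stones drawn are the pigeons.
To avoid 6 of any one type, the worst case takes at most 5 of each type, or every stone of a type that has fewer than 5.
That gives 3 + 5 + 2 + 5 + 1 + 4 + 1 = 21 stones with no type reaching 6.
The next stone forces some type to 6, so 21 + 1 = 22.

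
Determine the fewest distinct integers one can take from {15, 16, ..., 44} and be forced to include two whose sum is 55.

Group the elements by complementary pair {x, 55−x}: {15,40}, {16,39}, {17,38}, …, giving 13 two-element pairs and 4 integers whose partner 55−x falls outside [15,44].
Treating each of those 17 groups as a pigeonhole, one can pick one integer per group — 17 integers — with no two summing to 55.
The 18th integer lands in an occupied pair, forcing a sum of 55.

18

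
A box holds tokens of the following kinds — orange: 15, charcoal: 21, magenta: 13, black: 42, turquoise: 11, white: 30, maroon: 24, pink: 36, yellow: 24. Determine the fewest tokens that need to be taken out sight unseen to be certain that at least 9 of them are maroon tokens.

201

In the worst case for collecting maroon tokens, every non-maroon token comes out first.
There are 15 + 21 + 13 + 42 + 11 + 30 + 36 + 24 = 192 non-maroon tokens altogether.
After those, each further token must be maroon, so 192 + 9 = 201 draws guarantee 9 maroon tokens.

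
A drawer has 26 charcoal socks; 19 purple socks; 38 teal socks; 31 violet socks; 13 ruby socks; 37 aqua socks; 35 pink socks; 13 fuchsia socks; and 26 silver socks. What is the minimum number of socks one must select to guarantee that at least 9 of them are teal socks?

209

In the worst case for collecting teal socks, every non-teal sock comes out first.
There are 26 + 19 + 31 + 13 + 37 + 35 + 13 + 26 = 200 non-teal socks altogether.
After those, each further sock must be teal, so 200 + 9 = 209 draws guarantee 9 teal socks.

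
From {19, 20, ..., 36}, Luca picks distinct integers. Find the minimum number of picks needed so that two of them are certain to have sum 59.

A set avoiding the sum 59 can contain at most one of each pair {x, 59−x}, plus the 4 elements whose complement lies outside the range.
The integers 19, …, 29 (11 of them) are such a set: any two sum to at least 19+20 = 39 and at most 28+29 = 57 < 59.
By the pigeonhole principle, any 12th integer completes one of the 7 pairs, so 12 choices force a sum of 59.

12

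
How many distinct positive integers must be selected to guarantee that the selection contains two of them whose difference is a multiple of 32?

Integers whose pairwise differences are multiples of 32 are exactly those sharing a remainder mod 32. The 32 residue classes mod 32 are the pigeonholes.
With 32 integers one could put 1 in each residue class and have no class reach 2.
The 33rd integer pushes some class to 2, so 32·1 + 1 = 33.

33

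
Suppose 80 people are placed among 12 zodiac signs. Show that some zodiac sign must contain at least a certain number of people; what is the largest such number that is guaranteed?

7

By pigeonhole, the 12 zodiac signs are the holes and the 80 people are the pigeons.
If every zodiac sign held at most 6 people, the total would be at most 12 × 6 = 72, which is less than 80.
So some zodiac sign holds at least ⌈80/12⌉ = 7 people.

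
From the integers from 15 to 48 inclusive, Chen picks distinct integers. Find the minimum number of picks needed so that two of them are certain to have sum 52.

Group the elements by complementary pair {x, 52−x}: {15,37}, {16,36}, {17,35}, …, giving 11 two-element pairs, the single value 26 (it cannot pair with itself since the integers are distinct), and 11 integers whose partner 52−x falls outside [15,48].
By the pigeonhole principle, treating each of those 23 groups as a pigeonhole, one can pick one integer per group — 23 integers — with no two summing to 52.
The 24th integer lands in an occupied pair, forcing a sum of 52.

24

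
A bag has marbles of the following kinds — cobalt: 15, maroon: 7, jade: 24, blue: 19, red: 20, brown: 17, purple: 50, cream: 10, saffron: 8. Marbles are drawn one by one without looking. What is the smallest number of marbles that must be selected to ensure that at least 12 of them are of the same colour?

92

The 9 colours are the holes; the marbles drawn are the pigeons.
To avoid 12 of any one colour, the worst case takes at most 11 of each colour, or every marble of a colour that has fewer than 11.
That gives 11 + 7 + 11 + 11 + 11 + 11 + 11 + 10 + 8 = 91 marbles with no colour reaching 12.
The next marble forces some colour to 12, so 91 + 1 = 92.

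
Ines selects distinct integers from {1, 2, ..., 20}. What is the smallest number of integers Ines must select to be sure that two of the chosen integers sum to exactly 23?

12

A set avoiding the sum 23 can contain at most one of each pair {x, 23−x}, plus the 2 elements whose complement lies outside the range.
The integers 1, …, 11 (11 of them) are such a set: any two sum to at least 1+2 = 3 and at most 10+11 = 21 < 23.
Pigeonhole: any 12th integer completes one of the 9 pairs, so 12 choices force a sum of 23.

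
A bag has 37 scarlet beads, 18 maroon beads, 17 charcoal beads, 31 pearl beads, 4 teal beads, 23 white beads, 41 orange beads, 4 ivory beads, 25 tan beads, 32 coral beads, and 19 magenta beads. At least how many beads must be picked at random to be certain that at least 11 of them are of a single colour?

99

By the pigeonhole principle, put each drawn bead into a box by colour. The largest draw with every box below 11 takes min(count, 10) from each colour; colours with fewer than 10 contribute all they have.
Σ min(cᵢ, 10) = 10 + 10 + 10 + 10 + 4 + 10 + 10 + 4 + 10 + 10 + 10 = 98.
Draw number 98 + 1 = 99 must push one box to 11.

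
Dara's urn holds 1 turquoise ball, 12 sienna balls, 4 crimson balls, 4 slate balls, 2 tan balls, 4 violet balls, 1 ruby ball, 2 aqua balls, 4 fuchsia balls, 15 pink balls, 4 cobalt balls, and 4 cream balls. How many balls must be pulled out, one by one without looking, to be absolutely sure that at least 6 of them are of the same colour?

41

By pigeonhole, the 12 colours are the holes; the balls drawn are the pigeons.
To avoid 6 of any one colour, the worst case takes at most 5 of each colour, or every ball of a colour that has fewer than 5.
That gives 1 + 5 + 4 + 4 + 2 + 4 + 1 + 2 + 4 + 5 + 4 + 4 = 40 balls with no colour reaching 6.
The next ball forces some colour to 6, so 40 + 1 = 41.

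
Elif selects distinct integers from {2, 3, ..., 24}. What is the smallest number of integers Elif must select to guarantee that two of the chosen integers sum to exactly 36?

Two chosen integers sum to 36 exactly when both halves of some pair {x, 36−x} with 12 ≤ x ≤ 36−x ≤ 24 are chosen — 6 such pairs.
The remaining 11 elements (those with no distinct partner in range) can never complete a 36-sum, so the worst case takes all of them and one from each pair: 11 + 6 = 17.
The 18th integer has to be the second member of some pair, so 17 + 1 = 18.

18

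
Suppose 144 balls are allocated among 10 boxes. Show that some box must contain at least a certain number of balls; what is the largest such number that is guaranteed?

The 10 boxes are the holes and the 144 balls are the pigeons.
If every box held at most 14 balls, the total would be at most 10 × 14 = 140, which is less than 144.
So some box holds at least ⌈144/10⌉ = 15 balls.

15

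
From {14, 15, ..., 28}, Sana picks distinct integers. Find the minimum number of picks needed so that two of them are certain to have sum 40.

A set avoiding the sum 40 can contain at most one of each pair {x, 40−x}, plus the 3 elements whose complement lies outside the range or equal to its own complement.
The integers 20, …, 28 (9 of them) are such a set: any two sum to at least 20+21 = 41 > 40.
By pigeonhole, any 10th integer completes one of the 6 pairs, so 10 choices force a sum of 40.

10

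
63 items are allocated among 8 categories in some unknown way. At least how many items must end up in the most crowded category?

8

By pigeonhole, the 8 categories are the holes and the 63 items are the pigeons.
If every category held at most 7 items, the total would be at most 8 × 7 = 56, which is less than 63.
So some category holds at least ⌈63/8⌉ = 8 items.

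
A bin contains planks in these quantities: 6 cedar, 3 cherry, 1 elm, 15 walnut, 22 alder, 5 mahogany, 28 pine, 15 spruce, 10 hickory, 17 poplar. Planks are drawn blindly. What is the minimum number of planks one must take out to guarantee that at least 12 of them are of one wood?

81

Pigeonhole: put each drawn plank into a box by wood. The largest draw with every box below 12 takes min(count, 11) from each wood; woods with fewer than 11 contribute all they have.
Σ min(cᵢ, 11) = 6 + 3 + 1 + 11 + 11 + 5 + 11 + 11 + 10 + 11 = 80.
Draw number 80 + 1 = 81 must push one box to 12.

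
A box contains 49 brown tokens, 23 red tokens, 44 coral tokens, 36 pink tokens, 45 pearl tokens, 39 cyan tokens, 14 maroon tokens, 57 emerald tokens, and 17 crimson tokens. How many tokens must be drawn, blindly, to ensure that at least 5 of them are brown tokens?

280

In the worst case for collecting brown tokens, every non-brown token comes out first.
There are 23 + 44 + 36 + 45 + 39 + 14 + 57 + 17 = 275 non-brown tokens altogether.
After those, each further token must be brown, so 275 + 5 = 280 draws guarantee 5 brown tokens.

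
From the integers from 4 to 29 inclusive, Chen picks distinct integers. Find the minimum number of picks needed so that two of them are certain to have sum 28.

Two chosen integers sum to 28 exactly when both halves of some pair {x, 28−x} with 4 ≤ x ≤ 28−x ≤ 24 are chosen — 10 such pairs.
The remaining 6 elements (those with no distinct partner in range) can never complete a 28-sum, so the worst case takes all of them and one from each pair: 6 + 10 = 16.
The 17th integer has to be the second member of some pair, so 16 + 1 = 17.

17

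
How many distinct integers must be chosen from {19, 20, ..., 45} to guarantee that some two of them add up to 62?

16

Two chosen integers sum to 62 exactly when both halves of some pair {x, 62−x} with 19 ≤ x ≤ 62−x ≤ 43 are chosen — 12 such pairs.
The remaining 3 elements (those with no distinct partner in range) can never complete a 62-sum, so the worst case takes all of them and one from each pair: 3 + 12 = 15.
By pigeonhole, the 16th integer has to be the second member of some pair, so 15 + 1 = 16.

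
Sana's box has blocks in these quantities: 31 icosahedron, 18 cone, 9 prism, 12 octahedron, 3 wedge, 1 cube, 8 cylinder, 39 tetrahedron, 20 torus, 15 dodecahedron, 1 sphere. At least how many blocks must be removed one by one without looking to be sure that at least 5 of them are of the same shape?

Put each drawn block into a box by shape. The largest draw with every box below 5 takes min(count, 4) from each shape; shapes with fewer than 4 contribute all they have.
Σ min(cᵢ, 4) = 4 + 4 + 4 + 4 + 3 + 1 + 4 + 4 + 4 + 4 + 1 = 37.
Draw number 37 + 1 = 38 must push one box to 5.

38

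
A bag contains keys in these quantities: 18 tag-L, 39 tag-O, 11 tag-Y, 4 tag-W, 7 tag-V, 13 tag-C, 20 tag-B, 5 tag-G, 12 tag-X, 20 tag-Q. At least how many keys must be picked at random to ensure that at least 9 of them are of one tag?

By the pigeonhole principle, put each drawn key into a box by tag. The largest draw with every box below 9 takes min(count, 8) from each tag; tags with fewer than 8 contribute all they have.
Σ min(cᵢ, 8) = 8 + 8 + 8 + 4 + 7 + 8 + 8 + 5 + 8 + 8 = 72.
Draw number 72 + 1 = 73 must push one box to 9.

73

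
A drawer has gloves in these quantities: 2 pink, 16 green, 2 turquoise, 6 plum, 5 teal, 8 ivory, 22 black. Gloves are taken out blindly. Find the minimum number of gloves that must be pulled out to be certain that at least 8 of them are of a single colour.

37

By the pigeonhole principle, put each drawn glove into a box by colour. The largest draw with every box below 8 takes min(count, 7) from each colour; colours with fewer than 7 contribute all they have.
Σ min(cᵢ, 7) = 2 + 7 + 2 + 6 + 5 + 7 + 7 = 36.
Draw number 36 + 1 = 37 must push one box to 8.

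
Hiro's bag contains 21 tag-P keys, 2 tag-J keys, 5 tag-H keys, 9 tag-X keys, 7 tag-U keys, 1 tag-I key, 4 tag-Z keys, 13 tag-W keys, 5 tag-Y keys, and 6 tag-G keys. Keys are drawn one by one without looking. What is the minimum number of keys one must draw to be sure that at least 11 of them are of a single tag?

60

The 10 tags are the holes; the keys drawn are the pigeons.
To avoid 11 of any one tag, the worst case takes at most 10 of each tag, or every key of a tag that has fewer than 10.
That gives 10 + 2 + 5 + 9 + 7 + 1 + 4 + 10 + 5 + 6 = 59 keys with no tag reaching 11.
The next key forces some tag to 11, so 59 + 1 = 60.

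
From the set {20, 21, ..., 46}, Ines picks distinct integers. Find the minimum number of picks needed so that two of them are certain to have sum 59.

18

Group the elements by complementary pair {x, 59−x}: {20,39}, {21,38}, {22,37}, …, giving 10 two-element pairs and 7 integers whose partner 59−x falls outside [20,46].
Treating each of those 17 groups as a pigeonhole, one can pick one integer per group — 17 integers — with no two summing to 59.
The 18th integer lands in an occupied pair, forcing a sum of 59.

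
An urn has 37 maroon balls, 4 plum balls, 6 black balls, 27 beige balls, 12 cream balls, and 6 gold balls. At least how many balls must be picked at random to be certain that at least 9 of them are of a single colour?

41

Pigeonhole: put each drawn ball into a box by colour. The largest draw with every box below 9 takes min(count, 8) from each colour; colours with fewer than 8 contribute all they have.
Σ min(cᵢ, 8) = 8 + 4 + 6 + 8 + 8 + 6 = 40.
Draw number 40 + 1 = 41 must push one box to 9.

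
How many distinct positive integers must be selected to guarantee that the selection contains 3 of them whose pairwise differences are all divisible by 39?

Integers whose pairwise differences are multiples of 39 are exactly those sharing a remainder mod 39. By the pigeonhole principle, the 39 residue classes mod 39 are the pigeonholes.
With 78 integers one could put 2 in each residue class and have no class reach 3.
The 79th integer pushes some class to 3, so 39·2 + 1 = 79.

79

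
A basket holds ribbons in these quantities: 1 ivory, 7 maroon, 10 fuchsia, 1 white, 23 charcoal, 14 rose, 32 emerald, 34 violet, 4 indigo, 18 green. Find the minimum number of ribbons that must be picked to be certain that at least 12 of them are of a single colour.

Pigeonhole: put each drawn ribbon into a box by colour. The largest draw with every box below 12 takes min(count, 11) from each colour; colours with fewer than 11 contribute all they have.
Σ min(cᵢ, 11) = 1 + 7 + 10 + 1 + 11 + 11 + 11 + 11 + 4 + 11 = 78.
Draw number 78 + 1 = 79 must push one box to 12.

79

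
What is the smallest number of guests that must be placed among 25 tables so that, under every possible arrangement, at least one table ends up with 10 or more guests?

With 225 guests one could put exactly 9 in each of the 25 tables, and no table would reach 10.
Pigeonhole: one more guest must land in a table that already has 9, giving it 10.
So 25 × 9 + 1 = 226 guests are required.

226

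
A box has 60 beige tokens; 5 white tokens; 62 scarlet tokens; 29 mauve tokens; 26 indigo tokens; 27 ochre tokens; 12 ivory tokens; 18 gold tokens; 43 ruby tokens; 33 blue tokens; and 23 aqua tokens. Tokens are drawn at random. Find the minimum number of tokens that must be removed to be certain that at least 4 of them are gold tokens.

In the worst case for collecting gold tokens, every non-gold token comes out first.
There are 60 + 5 + 62 + 29 + 26 + 27 + 12 + 43 + 33 + 23 = 320 non-gold tokens altogether.
After those, each further token must be gold, so 320 + 4 = 324 draws guarantee 4 gold tokens.

324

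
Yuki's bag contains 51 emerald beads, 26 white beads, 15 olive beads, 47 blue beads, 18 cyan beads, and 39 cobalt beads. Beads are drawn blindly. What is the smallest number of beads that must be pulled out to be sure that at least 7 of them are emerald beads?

152

In the worst case for collecting emerald beads, every non-emerald bead comes out first.
There are 26 + 15 + 47 + 18 + 39 = 145 non-emerald beads altogether.
After those, each further bead must be emerald, so 145 + 7 = 152 draws guarantee 7 emerald beads.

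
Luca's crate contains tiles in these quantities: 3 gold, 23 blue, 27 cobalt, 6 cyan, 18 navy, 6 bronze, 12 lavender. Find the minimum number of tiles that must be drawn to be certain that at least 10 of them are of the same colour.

The 7 colours are the holes; the tiles drawn are the pigeons.
To avoid 10 of any one colour, the worst case takes at most 9 of each colour, or every tile of a colour that has fewer than 9.
That gives 3 + 9 + 9 + 6 + 9 + 6 + 9 = 51 tiles with no colour reaching 10.
The next tile forces some colour to 10, so 51 + 1 = 52.

52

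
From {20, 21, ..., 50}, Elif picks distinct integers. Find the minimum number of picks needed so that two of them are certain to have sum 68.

18

Two chosen integers sum to 68 exactly when both halves of some pair {x, 68−x} with 20 ≤ x ≤ 68−x ≤ 48 are chosen — 14 such pairs.
The remaining 3 elements (those with no distinct partner in range) can never complete a 68-sum, so the worst case takes all of them and one from each pair: 3 + 14 = 17.
Pigeonhole: the 18th integer has to be the second member of some pair, so 17 + 1 = 18.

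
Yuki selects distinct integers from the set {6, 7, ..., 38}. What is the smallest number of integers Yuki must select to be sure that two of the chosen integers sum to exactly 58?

25

A set avoiding the sum 58 can contain at most one of each pair {x, 58−x}, plus the 15 elements whose complement lies outside the range or equal to its own complement.
The integers 6, …, 29 (24 of them) are such a set: any two sum to at least 6+7 = 13 and at most 28+29 = 57 < 58.
Any 25th integer completes one of the 9 pairs, so 25 choices force a sum of 58.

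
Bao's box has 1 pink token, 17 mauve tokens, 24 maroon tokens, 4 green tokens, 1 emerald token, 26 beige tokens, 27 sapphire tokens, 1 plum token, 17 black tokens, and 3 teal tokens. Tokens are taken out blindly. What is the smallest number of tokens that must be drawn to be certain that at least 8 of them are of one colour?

46

By pigeonhole, the 10 colours are the holes; the tokens drawn are the pigeons.
To avoid 8 of any one colour, the worst case takes at most 7 of each colour, or every token of a colour that has fewer than 7.
That gives 1 + 7 + 7 + 4 + 1 + 7 + 7 + 1 + 7 + 3 = 45 tokens with no colour reaching 8.
The next token forces some colour to 8, so 45 + 1 = 46.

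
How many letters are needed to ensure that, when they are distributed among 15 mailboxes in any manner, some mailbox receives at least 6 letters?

With 75 letters one could put exactly 5 in each of the 15 mailboxes, and no mailbox would reach 6.
One more letter must land in a mailbox that already has 5, giving it 6.
So 15 × 5 + 1 = 76 letters are required.

76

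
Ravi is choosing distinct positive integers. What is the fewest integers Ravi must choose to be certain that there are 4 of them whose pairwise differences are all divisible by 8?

Integers whose pairwise differences are multiples of 8 are exactly those sharing a remainder mod 8. The 8 residue classes mod 8 are the pigeonholes.
With 24 integers one could put 3 in each residue class and have no class reach 4.
The 25th integer pushes some class to 4, so 8·3 + 1 = 25.

25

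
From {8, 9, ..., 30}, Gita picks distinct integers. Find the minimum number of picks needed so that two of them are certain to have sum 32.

Two chosen integers sum to 32 exactly when both halves of some pair {x, 32−x} with 8 ≤ x ≤ 32−x ≤ 24 are chosen — 8 such pairs.
The remaining 7 elements (those with no distinct partner in range) can never complete a 32-sum, so the worst case takes all of them and one from each pair: 7 + 8 = 15.
The 16th integer has to be the second member of some pair, so 15 + 1 = 16.

16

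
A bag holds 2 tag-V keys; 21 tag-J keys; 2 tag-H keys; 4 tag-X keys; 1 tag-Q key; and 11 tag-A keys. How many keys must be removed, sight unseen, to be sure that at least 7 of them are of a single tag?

The 6 tags are the holes; the keys drawn are the pigeons.
To avoid 7 of any one tag, the worst case takes at most 6 of each tag, or every key of a tag that has fewer than 6.
That gives 2 + 6 + 2 + 4 + 1 + 6 = 21 keys with no tag reaching 7.
The next key forces some tag to 7, so 21 + 1 = 22.

22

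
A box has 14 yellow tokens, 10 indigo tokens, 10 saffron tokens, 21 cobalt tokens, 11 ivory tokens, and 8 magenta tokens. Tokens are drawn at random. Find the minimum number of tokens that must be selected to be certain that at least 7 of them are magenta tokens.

73

In the worst case for collecting magenta tokens, every non-magenta token comes out first.
There are 14 + 10 + 10 + 21 + 11 = 66 non-magenta tokens altogether.
After those, each further token must be magenta, so 66 + 7 = 73 draws guarantee 7 magenta tokens.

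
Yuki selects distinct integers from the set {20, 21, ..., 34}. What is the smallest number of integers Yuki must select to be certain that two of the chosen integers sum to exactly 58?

A set avoiding the sum 58 can contain at most one of each pair {x, 58−x}, plus the 5 elements whose complement lies outside the range or equal to its own complement.
The integers 20, …, 29 (10 of them) are such a set: any two sum to at least 20+21 = 41 and at most 28+29 = 57 < 58.
Any 11th integer completes one of the 5 pairs, so 11 choices force a sum of 58.

11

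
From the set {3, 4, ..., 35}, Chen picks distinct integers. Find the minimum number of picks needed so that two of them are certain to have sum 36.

A set avoiding the sum 36 can contain at most one of each pair {x, 36−x}, plus the 3 elements whose complement lies outside the range or equal to its own complement.
The integers 18, …, 35 (18 of them) are such a set: any two sum to at least 18+19 = 37 > 36.
Any 19th integer completes one of the 15 pairs, so 19 choices force a sum of 36.

19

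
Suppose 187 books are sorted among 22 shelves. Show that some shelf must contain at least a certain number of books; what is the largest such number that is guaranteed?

9

The 22 shelves are the holes and the 187 books are the pigeons.
If every shelf held at most 8 books, the total would be at most 22 × 8 = 176, which is less than 187.
So some shelf holds at least ⌈187/22⌉ = 9 books.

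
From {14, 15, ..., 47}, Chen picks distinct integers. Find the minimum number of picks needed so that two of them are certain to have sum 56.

Two chosen integers sum to 56 exactly when both halves of some pair {x, 56−x} with 14 ≤ x ≤ 56−x ≤ 42 are chosen — 14 such pairs.
The remaining 6 elements (those with no distinct partner in range) can never complete a 56-sum, so the worst case takes all of them and one from each pair: 6 + 14 = 20.
Pigeonhole: the 21st integer has to be the second member of some pair, so 20 + 1 = 21.

21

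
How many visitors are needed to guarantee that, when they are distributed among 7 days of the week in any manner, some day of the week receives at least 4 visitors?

22

With 21 visitors one could put exactly 3 in each of the 7 days of the week, and no day of the week would reach 4.
One more visitor must land in a day of the week that already has 3, giving it 4.
So 7 × 3 + 1 = 22 visitors are required.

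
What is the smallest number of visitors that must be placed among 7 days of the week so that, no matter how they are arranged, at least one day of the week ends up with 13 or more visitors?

With 84 visitors one could put exactly 12 in each of the 7 days of the week, and no day of the week would reach 13.
One more visitor must land in a day of the week that already has 12, giving it 13.
So 7 × 12 + 1 = 85 visitors are required.

85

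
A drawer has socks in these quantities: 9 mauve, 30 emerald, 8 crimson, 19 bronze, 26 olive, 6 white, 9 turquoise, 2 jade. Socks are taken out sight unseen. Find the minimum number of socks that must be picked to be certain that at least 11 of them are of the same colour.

Put each drawn sock into a box by colour. The largest draw with every box below 11 takes min(count, 10) from each colour; colours with fewer than 10 contribute all they have.
Σ min(cᵢ, 10) = 9 + 10 + 8 + 10 + 10 + 6 + 9 + 2 = 64.
Draw number 64 + 1 = 65 must push one box to 11.

65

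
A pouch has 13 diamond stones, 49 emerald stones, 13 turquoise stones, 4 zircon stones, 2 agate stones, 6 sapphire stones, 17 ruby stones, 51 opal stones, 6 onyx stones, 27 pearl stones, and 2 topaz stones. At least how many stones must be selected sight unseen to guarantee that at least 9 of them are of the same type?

By the pigeonhole principle, the 11 types are the holes; the stones drawn are the pigeons.
To avoid 9 of any one type, the worst case takes at most 8 of each type, or every stone of a type that has fewer than 8.
That gives 8 + 8 + 8 + 4 + 2 + 6 + 8 + 8 + 6 + 8 + 2 = 68 stones with no type reaching 9.
The next stone forces some type to 9, so 68 + 1 = 69.

69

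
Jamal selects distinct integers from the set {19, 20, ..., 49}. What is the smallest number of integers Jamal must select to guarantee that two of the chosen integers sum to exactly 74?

A set avoiding the sum 74 can contain at most one of each pair {x, 74−x}, plus the 7 elements whose complement lies outside the range or equal to its own complement.
The integers 19, …, 37 (19 of them) are such a set: any two sum to at least 19+20 = 39 and at most 36+37 = 73 < 74.
Any 20th integer completes one of the 12 pairs, so 20 choices force a sum of 74.

20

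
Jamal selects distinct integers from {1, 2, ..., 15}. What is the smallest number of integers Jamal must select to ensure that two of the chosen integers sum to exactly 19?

10

A set avoiding the sum 19 can contain at most one of each pair {x, 19−x}, plus the 3 elements whose complement lies outside the range.
The integers 1, …, 9 (9 of them) are such a set: any two sum to at least 1+2 = 3 and at most 8+9 = 17 < 19.
Any 10th integer completes one of the 6 pairs, so 10 choices force a sum of 19.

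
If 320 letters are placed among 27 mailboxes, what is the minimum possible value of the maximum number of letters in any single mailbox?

12

By pigeonhole, the 27 mailboxes are the holes and the 320 letters are the pigeons.
If every mailbox held at most 11 letters, the total would be at most 27 × 11 = 297, which is less than 320.
So some mailbox holds at least ⌈320/27⌉ = 12 letters.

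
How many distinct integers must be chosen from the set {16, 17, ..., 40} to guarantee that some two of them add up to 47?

Group the elements by complementary pair {x, 47−x}: {16,31}, {17,30}, {18,29}, …, giving 8 two-element pairs and 9 integers whose partner 47−x falls outside [16,40].
By the pigeonhole principle, treating each of those 17 groups as a pigeonhole, one can pick one integer per group — 17 integers — with no two summing to 47.
The 18th integer lands in an occupied pair, forcing a sum of 47.

18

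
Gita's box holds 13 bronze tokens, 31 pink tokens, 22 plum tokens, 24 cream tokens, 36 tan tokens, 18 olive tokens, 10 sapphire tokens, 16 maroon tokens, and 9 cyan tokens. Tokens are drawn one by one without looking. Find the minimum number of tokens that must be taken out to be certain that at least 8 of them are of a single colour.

64

Pigeonhole: put each drawn token into a box by colour. The largest draw with every box below 8 takes min(count, 7) from each colour.
Σ min(cᵢ, 7) = 7 + 7 + 7 + 7 + 7 + 7 + 7 + 7 + 7 = 63.
Draw number 63 + 1 = 64 must push one box to 8.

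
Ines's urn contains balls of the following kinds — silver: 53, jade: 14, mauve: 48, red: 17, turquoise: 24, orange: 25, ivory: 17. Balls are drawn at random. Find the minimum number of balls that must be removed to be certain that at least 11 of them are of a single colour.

71

The 7 colours are the holes; the balls drawn are the pigeons.
To avoid 11 of any one colour, the worst case takes at most 10 of each colour.
That gives 10 + 10 + 10 + 10 + 10 + 10 + 10 = 70 balls with no colour reaching 11.
The next ball forces some colour to 11, so 70 + 1 = 71.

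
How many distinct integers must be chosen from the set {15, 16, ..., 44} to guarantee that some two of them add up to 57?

Two chosen integers sum to 57 exactly when both halves of some pair {x, 57−x} with 15 ≤ x ≤ 57−x ≤ 42 are chosen — 14 such pairs.
The remaining 2 elements (those with no distinct partner in range) can never complete a 57-sum, so the worst case takes all of them and one from each pair: 2 + 14 = 16.
The 17th integer has to be the second member of some pair, so 16 + 1 = 17.

17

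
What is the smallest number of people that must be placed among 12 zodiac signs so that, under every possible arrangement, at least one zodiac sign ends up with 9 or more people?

With 96 people one could put exactly 8 in each of the 12 zodiac signs, and no zodiac sign would reach 9.
Pigeonhole: one more person must land in a zodiac sign that already has 8, giving it 9.
So 12 × 8 + 1 = 97 people are required.

97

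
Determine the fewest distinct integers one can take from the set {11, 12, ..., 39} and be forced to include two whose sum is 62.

22

A set avoiding the sum 62 can contain at most one of each pair {x, 62−x}, plus the 13 elements whose complement lies outside the range or equal to its own complement.
The integers 11, …, 31 (21 of them) are such a set: any two sum to at least 11+12 = 23 and at most 30+31 = 61 < 62.
By pigeonhole, any 22nd integer completes one of the 8 pairs, so 22 choices force a sum of 62.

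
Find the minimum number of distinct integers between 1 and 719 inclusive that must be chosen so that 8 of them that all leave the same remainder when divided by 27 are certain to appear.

By pigeonhole, the 27 residue classes mod 27 are the pigeonholes.
With 189 integers one could put 7 in each residue class and have no class reach 8.
The 190th integer pushes some class to 8, so 27·7 + 1 = 190.

190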